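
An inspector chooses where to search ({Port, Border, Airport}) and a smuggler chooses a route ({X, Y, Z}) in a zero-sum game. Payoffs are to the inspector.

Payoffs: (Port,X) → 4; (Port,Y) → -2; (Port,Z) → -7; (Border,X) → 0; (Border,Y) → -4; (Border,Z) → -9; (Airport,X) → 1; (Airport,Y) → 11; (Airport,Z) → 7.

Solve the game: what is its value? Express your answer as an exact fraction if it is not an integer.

35/17

Row minima: Port → -7, Border → -9, Airport → 1; maximin = 1.
Column maxima: X → 4, Y → 11, Z → 7; minimax = 4.
1 ≠ 4, so there is no saddle point; optimal play is mixed.
Border is strictly dominated by Port, so the inspector never plays it.
Y is strictly dominated by Z (it gives the inspector strictly more in every row), so the smuggler never plays it.
On the remaining 2×2 (Port, Airport vs X, Z):
Let the inspector play Port with probability p. Expected payoff against X: 4p + 1(1−p) = 3p + 1; against Z: (-7)p + 7(1−p) = −14p + 7.
Setting these equal: 3p + 1 = −14p + 7 ⇒ 17p = 6 ⇒ p = 6/17, and the value is (3)·(6/17) + 1 = 35/17.
For the smuggler: with q = P(X), equating Port's and Airport's payoffs gives 11q − 7 = −6q + 7 ⇒ q = 14/17.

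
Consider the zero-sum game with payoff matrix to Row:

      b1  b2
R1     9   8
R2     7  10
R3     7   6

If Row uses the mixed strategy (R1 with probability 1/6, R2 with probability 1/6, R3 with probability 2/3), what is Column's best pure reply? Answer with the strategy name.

b2

If Column plays b1, Row's expected payoff is (1/6)·9 + (1/6)·7 + (2/3)·7 = 22/3.
If Column plays b2, Row's expected payoff is (1/6)·8 + (1/6)·10 + (2/3)·6 = 7.
Column minimizes Row's payoff; the smallest is 7, so the best response is b2.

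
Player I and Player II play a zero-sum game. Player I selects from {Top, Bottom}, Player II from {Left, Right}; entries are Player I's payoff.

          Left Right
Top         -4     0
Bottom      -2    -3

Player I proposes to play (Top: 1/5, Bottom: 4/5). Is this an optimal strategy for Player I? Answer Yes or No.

Yes

Against Left this mix gives (1/5)·(-4) + (4/5)·(-2) = -12/5.
Against Right this mix gives (1/5)·0 + (4/5)·(-3) = -12/5.
All of Player II's active replies (Left, Right) yield -12/5, and no column does worse for Player I. The mix makes Player II indifferent and guarantees -12/5, so it is optimal.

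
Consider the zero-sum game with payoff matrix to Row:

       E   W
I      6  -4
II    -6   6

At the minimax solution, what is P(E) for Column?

Row minima: I → -4, II → -6; maximin = -4.
Column maxima: E → 6, W → 6; minimax = 6.
-4 ≠ 6, so there is no saddle point; optimal play is mixed.
Let Row play I with probability p. Expected payoff against E: 6p + (-6)(1−p) = 12p − 6; against W: (-4)p + 6(1−p) = −10p + 6.
Setting these equal: 12p − 6 = −10p + 6 ⇒ 22p = 12 ⇒ p = 6/11, and the value is (12)·(6/11) − 6 = 6/11.
For Column: with q = P(E), equating I's and II's payoffs gives 10q − 4 = −12q + 6 ⇒ q = 5/11.

5/11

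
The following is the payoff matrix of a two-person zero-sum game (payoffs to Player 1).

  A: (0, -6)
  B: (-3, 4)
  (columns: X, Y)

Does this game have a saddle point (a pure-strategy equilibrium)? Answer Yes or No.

Row minima: A → -6, B → -3; maximin = -3.
Column maxima: X → 0, Y → 4; minimax = 0.
-3 ≠ 0, so no pure-strategy equilibrium exists.

No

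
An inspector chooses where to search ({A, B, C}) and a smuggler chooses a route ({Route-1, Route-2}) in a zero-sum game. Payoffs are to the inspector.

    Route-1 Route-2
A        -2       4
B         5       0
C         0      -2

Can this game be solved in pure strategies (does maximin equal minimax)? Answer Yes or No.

Row minima: A → -2, B → 0, C → -2; maximin = 0.
Column maxima: Route-1 → 5, Route-2 → 4; minimax = 4.
0 ≠ 4, so no pure-strategy equilibrium exists.

No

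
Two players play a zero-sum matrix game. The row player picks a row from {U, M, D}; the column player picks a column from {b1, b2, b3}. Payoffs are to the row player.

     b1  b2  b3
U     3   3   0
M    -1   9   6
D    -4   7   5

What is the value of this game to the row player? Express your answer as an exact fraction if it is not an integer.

Row minima: U → 0, M → -1, D → -4; maximin = 0.
Column maxima: b1 → 3, b2 → 9, b3 → 6; minimax = 3.
0 ≠ 3, so there is no saddle point; optimal play is mixed.
D is strictly dominated by M, so the row player never plays it.
b2 is strictly dominated by b3 (it gives the row player strictly more in every row), so the column player never plays it.
On the remaining 2×2 (U, M vs b1, b3):
Let the row player play U with probability p. Expected payoff against b1: 3p + (-1)(1−p) = 4p − 1; against b3: 0p + 6(1−p) = −6p + 6.
Setting these equal: 4p − 1 = −6p + 6 ⇒ 10p = 7 ⇒ p = 7/10, and the value is (4)·(7/10) − 1 = 9/5.
For the column player: with q = P(b1), equating U's and M's payoffs gives 3q = −7q + 6 ⇒ q = 3/5.

9/5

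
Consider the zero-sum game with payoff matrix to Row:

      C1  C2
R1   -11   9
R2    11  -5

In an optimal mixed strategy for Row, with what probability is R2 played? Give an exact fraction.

Row minima: R1 → -11, R2 → -5; maximin = -5.
Column maxima: C1 → 11, C2 → 9; minimax = 9.
-5 ≠ 9, so there is no saddle point; optimal play is mixed.
Let Row play R1 with probability p. Expected payoff against C1: (-11)p + 11(1−p) = −22p + 11; against C2: 9p + (-5)(1−p) = 14p − 5.
Setting these equal: −22p + 11 = 14p − 5 ⇒ −36p = -16 ⇒ p = 4/9, and the value is (-22)·(4/9) + 11 = 11/9.
For Column: with q = P(C1), equating R1's and R2's payoffs gives −20q + 9 = 16q − 5 ⇒ q = 7/18.

5/9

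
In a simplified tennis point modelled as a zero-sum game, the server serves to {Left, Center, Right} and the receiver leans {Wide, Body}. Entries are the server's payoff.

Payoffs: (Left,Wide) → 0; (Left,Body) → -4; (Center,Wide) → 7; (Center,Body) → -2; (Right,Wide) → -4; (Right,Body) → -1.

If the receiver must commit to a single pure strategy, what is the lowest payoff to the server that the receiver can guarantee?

-1

Column maxima: Wide → 7, Body → -1.
The smallest of these is -1.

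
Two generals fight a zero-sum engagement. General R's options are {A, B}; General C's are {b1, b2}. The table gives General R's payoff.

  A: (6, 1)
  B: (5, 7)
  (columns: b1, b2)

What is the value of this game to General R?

Row minima: A → 1, B → 5; maximin = 5.
Column maxima: b1 → 6, b2 → 7; minimax = 6.
5 ≠ 6, so there is no saddle point; optimal play is mixed.
Let General R play A with probability p. Expected payoff against b1: 6p + 5(1−p) = p + 5; against b2: 1p + 7(1−p) = −6p + 7.
Setting these equal: p + 5 = −6p + 7 ⇒ 7p = 2 ⇒ p = 2/7, and the value is (1)·(2/7) + 5 = 37/7.
For General C: with q = P(b1), equating A's and B's payoffs gives 5q + 1 = −2q + 7 ⇒ q = 6/7.

37/7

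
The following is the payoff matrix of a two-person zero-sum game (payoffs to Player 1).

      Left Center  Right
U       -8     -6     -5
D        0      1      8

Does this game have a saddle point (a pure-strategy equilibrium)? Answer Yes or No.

Row minima: U → -8, D → 0; maximin = 0.
Column maxima: Left → 0, Center → 1, Right → 8; minimax = 0.
maximin = minimax = 0, so a saddle point exists.

Yes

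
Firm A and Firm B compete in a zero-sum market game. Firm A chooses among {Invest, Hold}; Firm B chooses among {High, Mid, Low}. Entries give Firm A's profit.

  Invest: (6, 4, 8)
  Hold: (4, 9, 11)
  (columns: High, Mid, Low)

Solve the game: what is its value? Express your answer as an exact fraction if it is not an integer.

38/7

Row minima: Invest → 4, Hold → 4; maximin = 4.
Column maxima: High → 6, Mid → 9, Low → 11; minimax = 6.
4 ≠ 6, so there is no saddle point; optimal play is mixed.
Low is strictly dominated by High (it gives Firm A strictly more in every row), so Firm B never plays it.
On the remaining 2×2 (Invest, Hold vs High, Mid):
Let Firm A play Invest with probability p. Expected payoff against High: 6p + 4(1−p) = 2p + 4; against Mid: 4p + 9(1−p) = −5p + 9.
Setting these equal: 2p + 4 = −5p + 9 ⇒ 7p = 5 ⇒ p = 5/7, and the value is (2)·(5/7) + 4 = 38/7.
For Firm B: with q = P(High), equating Invest's and Hold's payoffs gives 2q + 4 = −5q + 9 ⇒ q = 5/7.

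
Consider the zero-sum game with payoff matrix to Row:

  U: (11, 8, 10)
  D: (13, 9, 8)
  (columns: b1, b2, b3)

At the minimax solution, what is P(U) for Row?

Row minima: U → 8, D → 8; maximin = 8.
Column maxima: b1 → 13, b2 → 9, b3 → 10; minimax = 9.
8 ≠ 9, so there is no saddle point; optimal play is mixed.
b1 is strictly dominated by b2 (it gives Row strictly more in every row), so Column never plays it.
On the remaining 2×2 (U, D vs b2, b3):
Let Row play U with probability p. Expected payoff against b2: 8p + 9(1−p) = −p + 9; against b3: 10p + 8(1−p) = 2p + 8.
Setting these equal: −p + 9 = 2p + 8 ⇒ −3p = -1 ⇒ p = 1/3, and the value is (-1)·(1/3) + 9 = 26/3.
For Column: with q = P(b2), equating U's and D's payoffs gives −2q + 10 = q + 8 ⇒ q = 2/3.

1/3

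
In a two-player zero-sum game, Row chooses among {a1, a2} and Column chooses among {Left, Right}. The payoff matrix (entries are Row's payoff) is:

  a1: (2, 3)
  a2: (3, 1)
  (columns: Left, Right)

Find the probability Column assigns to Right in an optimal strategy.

1/3

Row minima: a1 → 2, a2 → 1; maximin = 2.
Column maxima: Left → 3, Right → 3; minimax = 3.
2 ≠ 3, so there is no saddle point; optimal play is mixed.
Let Row play a1 with probability p. Expected payoff against Left: 2p + 3(1−p) = −p + 3; against Right: 3p + 1(1−p) = 2p + 1.
Setting these equal: −p + 3 = 2p + 1 ⇒ −3p = -2 ⇒ p = 2/3, and the value is (-1)·(2/3) + 3 = 7/3.
For Column: with q = P(Left), equating a1's and a2's payoffs gives −q + 3 = 2q + 1 ⇒ q = 2/3.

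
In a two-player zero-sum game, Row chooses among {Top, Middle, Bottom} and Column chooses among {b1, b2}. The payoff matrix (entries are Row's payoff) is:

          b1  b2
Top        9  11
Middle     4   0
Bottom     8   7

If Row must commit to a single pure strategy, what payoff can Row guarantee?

9

Row minima: Top → 9, Middle → 0, Bottom → 7.
The best of these is 9.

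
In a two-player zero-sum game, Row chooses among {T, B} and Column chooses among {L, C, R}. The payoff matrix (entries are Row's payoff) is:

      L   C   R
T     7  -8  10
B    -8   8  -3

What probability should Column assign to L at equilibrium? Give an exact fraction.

16/31

Row minima: T → -8, B → -8; maximin = -8.
Column maxima: L → 7, C → 8, R → 10; minimax = 7.
-8 ≠ 7, so there is no saddle point; optimal play is mixed.
R is strictly dominated by L (it gives Row strictly more in every row), so Column never plays it.
On the remaining 2×2 (T, B vs L, C):
Let Row play T with probability p. Expected payoff against L: 7p + (-8)(1−p) = 15p − 8; against C: (-8)p + 8(1−p) = −16p + 8.
Setting these equal: 15p − 8 = −16p + 8 ⇒ 31p = 16 ⇒ p = 16/31, and the value is (15)·(16/31) − 8 = -8/31.
For Column: with q = P(L), equating T's and B's payoffs gives 15q − 8 = −16q + 8 ⇒ q = 16/31.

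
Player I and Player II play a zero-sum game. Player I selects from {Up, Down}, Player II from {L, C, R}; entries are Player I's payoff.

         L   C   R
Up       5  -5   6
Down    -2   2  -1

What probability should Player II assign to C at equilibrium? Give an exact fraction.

1/2

Row minima: Up → -5, Down → -2; maximin = -2.
Column maxima: L → 5, C → 2, R → 6; minimax = 2.
-2 ≠ 2, so there is no saddle point; optimal play is mixed.
R is strictly dominated by L (it gives Player I strictly more in every row), so Player II never plays it.
On the remaining 2×2 (Up, Down vs L, C):
Let Player I play Up with probability p. Expected payoff against L: 5p + (-2)(1−p) = 7p − 2; against C: (-5)p + 2(1−p) = −7p + 2.
Setting these equal: 7p − 2 = −7p + 2 ⇒ 14p = 4 ⇒ p = 2/7, and the value is (7)·(2/7) − 2 = 0.
For Player II: with q = P(L), equating Up's and Down's payoffs gives 10q − 5 = −4q + 2 ⇒ q = 1/2.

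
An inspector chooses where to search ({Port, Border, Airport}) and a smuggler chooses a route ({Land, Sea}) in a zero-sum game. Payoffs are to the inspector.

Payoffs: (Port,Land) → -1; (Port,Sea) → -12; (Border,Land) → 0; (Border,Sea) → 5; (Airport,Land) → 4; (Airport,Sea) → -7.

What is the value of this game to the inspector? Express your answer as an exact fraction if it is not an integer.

5/4

Row minima: Port → -12, Border → 0, Airport → -7; maximin = 0.
Column maxima: Land → 4, Sea → 5; minimax = 4.
0 ≠ 4, so there is no saddle point; optimal play is mixed.
Port is strictly dominated by Border, so the inspector never plays it.
On the remaining 2×2 (Border, Airport vs Land, Sea):
Let the inspector play Border with probability p. Expected payoff against Land: 0p + 4(1−p) = −4p + 4; against Sea: 5p + (-7)(1−p) = 12p − 7.
Setting these equal: −4p + 4 = 12p − 7 ⇒ −16p = -11 ⇒ p = 11/16, and the value is (-4)·(11/16) + 4 = 5/4.
For the smuggler: with q = P(Land), equating Border's and Airport's payoffs gives −5q + 5 = 11q − 7 ⇒ q = 3/4.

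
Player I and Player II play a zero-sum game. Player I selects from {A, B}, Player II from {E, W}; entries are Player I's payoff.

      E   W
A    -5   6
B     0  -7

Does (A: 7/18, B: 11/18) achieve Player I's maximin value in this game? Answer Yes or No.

Against E this mix gives (7/18)·(-5) + (11/18)·0 = -35/18.
Against W this mix gives (7/18)·6 + (11/18)·(-7) = -35/18.
All of Player II's active replies (E, W) yield -35/18, and no column does worse for Player I. The mix makes Player II indifferent and guarantees -35/18, so it is optimal.

Yes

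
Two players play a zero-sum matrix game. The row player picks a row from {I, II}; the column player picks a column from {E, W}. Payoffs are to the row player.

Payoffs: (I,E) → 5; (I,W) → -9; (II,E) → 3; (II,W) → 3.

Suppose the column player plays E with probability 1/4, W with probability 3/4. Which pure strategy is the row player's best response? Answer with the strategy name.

Expected payoff of I: (1/4)·5 + (3/4)·(-9) = -11/2.
Expected payoff of II: (1/4)·3 + (3/4)·3 = 3.
The largest is 3, so the row player's best response is II.

II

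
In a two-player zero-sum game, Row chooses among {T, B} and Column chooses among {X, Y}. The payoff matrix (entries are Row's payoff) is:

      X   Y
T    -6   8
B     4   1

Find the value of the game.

38/17

Row minima: T → -6, B → 1; maximin = 1.
Column maxima: X → 4, Y → 8; minimax = 4.
1 ≠ 4, so there is no saddle point; optimal play is mixed.
Let Row play T with probability p. Expected payoff against X: (-6)p + 4(1−p) = −10p + 4; against Y: 8p + 1(1−p) = 7p + 1.
Setting these equal: −10p + 4 = 7p + 1 ⇒ −17p = -3 ⇒ p = 3/17, and the value is (-10)·(3/17) + 4 = 38/17.
For Column: with q = P(X), equating T's and B's payoffs gives −14q + 8 = 3q + 1 ⇒ q = 7/17.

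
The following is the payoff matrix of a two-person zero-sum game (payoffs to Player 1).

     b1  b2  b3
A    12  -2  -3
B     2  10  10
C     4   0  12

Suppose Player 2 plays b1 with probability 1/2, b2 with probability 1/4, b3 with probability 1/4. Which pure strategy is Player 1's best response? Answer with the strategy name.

Expected payoff of A: (1/2)·12 + (1/4)·(-2) + (1/4)·(-3) = 19/4.
Expected payoff of B: (1/2)·2 + (1/4)·10 + (1/4)·10 = 6.
Expected payoff of C: (1/2)·4 + (1/4)·0 + (1/4)·12 = 5.
The largest is 6, so Player 1's best response is B.

B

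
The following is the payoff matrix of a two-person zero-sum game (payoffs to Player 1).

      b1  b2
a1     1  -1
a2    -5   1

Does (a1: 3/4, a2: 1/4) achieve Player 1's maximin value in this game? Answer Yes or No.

Yes

Against b1 this mix gives (3/4)·1 + (1/4)·(-5) = -1/2.
Against b2 this mix gives (3/4)·(-1) + (1/4)·1 = -1/2.
All of Player 2's active replies (b1, b2) yield -1/2, and no column does worse for Player 1. The mix makes Player 2 indifferent and guarantees -1/2, so it is optimal.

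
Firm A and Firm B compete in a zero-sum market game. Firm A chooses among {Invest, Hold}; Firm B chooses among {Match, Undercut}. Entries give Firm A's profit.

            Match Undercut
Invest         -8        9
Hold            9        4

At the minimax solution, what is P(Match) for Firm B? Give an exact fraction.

Row minima: Invest → -8, Hold → 4; maximin = 4.
Column maxima: Match → 9, Undercut → 9; minimax = 9.
4 ≠ 9, so there is no saddle point; optimal play is mixed.
Let Firm A play Invest with probability p. Expected payoff against Match: (-8)p + 9(1−p) = −17p + 9; against Undercut: 9p + 4(1−p) = 5p + 4.
Setting these equal: −17p + 9 = 5p + 4 ⇒ −22p = -5 ⇒ p = 5/22, and the value is (-17)·(5/22) + 9 = 113/22.
For Firm B: with q = P(Match), equating Invest's and Hold's payoffs gives −17q + 9 = 5q + 4 ⇒ q = 5/22.

5/22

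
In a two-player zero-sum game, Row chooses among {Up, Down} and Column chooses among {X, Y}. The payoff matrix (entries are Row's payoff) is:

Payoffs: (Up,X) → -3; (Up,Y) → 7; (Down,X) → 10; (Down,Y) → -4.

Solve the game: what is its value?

29/12

Row minima: Up → -3, Down → -4; maximin = -3.
Column maxima: X → 10, Y → 7; minimax = 7.
-3 ≠ 7, so there is no saddle point; optimal play is mixed.
Let Row play Up with probability p. Expected payoff against X: (-3)p + 10(1−p) = −13p + 10; against Y: 7p + (-4)(1−p) = 11p − 4.
Setting these equal: −13p + 10 = 11p − 4 ⇒ −24p = -14 ⇒ p = 7/12, and the value is (-13)·(7/12) + 10 = 29/12.
For Column: with q = P(X), equating Up's and Down's payoffs gives −10q + 7 = 14q − 4 ⇒ q = 11/24.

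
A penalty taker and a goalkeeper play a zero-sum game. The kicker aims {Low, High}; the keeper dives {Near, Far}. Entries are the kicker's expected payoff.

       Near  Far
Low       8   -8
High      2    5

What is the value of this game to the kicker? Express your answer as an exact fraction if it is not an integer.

56/19

Row minima: Low → -8, High → 2; maximin = 2.
Column maxima: Near → 8, Far → 5; minimax = 5.
2 ≠ 5, so there is no saddle point; optimal play is mixed.
Let the kicker play Low with probability p. Expected payoff against Near: 8p + 2(1−p) = 6p + 2; against Far: (-8)p + 5(1−p) = −13p + 5.
Setting these equal: 6p + 2 = −13p + 5 ⇒ 19p = 3 ⇒ p = 3/19, and the value is (6)·(3/19) + 2 = 56/19.
For the keeper: with q = P(Near), equating Low's and High's payoffs gives 16q − 8 = −3q + 5 ⇒ q = 13/19.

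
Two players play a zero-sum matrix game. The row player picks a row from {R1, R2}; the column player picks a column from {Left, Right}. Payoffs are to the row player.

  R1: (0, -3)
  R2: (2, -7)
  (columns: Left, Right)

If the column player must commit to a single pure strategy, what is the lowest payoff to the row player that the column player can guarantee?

Column maxima: Left → 2, Right → -3.
The smallest of these is -3.

-3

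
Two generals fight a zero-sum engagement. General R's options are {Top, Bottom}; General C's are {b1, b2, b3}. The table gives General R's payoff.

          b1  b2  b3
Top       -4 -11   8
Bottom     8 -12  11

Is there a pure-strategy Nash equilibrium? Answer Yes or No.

Row minima: Top → -11, Bottom → -12; maximin = -11.
Column maxima: b1 → 8, b2 → -11, b3 → 11; minimax = -11.
maximin = minimax = -11, so a saddle point exists.

Yes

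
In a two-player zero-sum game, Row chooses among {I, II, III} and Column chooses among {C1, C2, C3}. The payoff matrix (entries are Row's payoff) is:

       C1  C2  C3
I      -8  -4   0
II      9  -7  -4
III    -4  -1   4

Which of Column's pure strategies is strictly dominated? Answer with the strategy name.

C2 holds Row's payoff strictly below C3 in every row: -4 < 0, -7 < -4, -1 < 4.
So C3 is strictly dominated for Column.

C3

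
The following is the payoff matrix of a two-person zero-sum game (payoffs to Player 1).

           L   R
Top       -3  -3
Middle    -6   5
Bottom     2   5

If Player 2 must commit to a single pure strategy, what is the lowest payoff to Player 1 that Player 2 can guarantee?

Column maxima: L → 2, R → 5.
The smallest of these is 2.

2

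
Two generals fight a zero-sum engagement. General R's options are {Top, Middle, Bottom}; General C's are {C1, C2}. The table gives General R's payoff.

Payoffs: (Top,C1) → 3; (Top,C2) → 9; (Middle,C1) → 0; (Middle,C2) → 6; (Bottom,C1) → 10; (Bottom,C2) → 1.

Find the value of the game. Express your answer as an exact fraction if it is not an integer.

29/5

Row minima: Top → 3, Middle → 0, Bottom → 1; maximin = 3.
Column maxima: C1 → 10, C2 → 9; minimax = 9.
3 ≠ 9, so there is no saddle point; optimal play is mixed.
Middle is strictly dominated by Top, so General R never plays it.
On the remaining 2×2 (Top, Bottom vs C1, C2):
Let General R play Top with probability p. Expected payoff against C1: 3p + 10(1−p) = −7p + 10; against C2: 9p + 1(1−p) = 8p + 1.
Setting these equal: −7p + 10 = 8p + 1 ⇒ −15p = -9 ⇒ p = 3/5, and the value is (-7)·(3/5) + 10 = 29/5.
For General C: with q = P(C1), equating Top's and Bottom's payoffs gives −6q + 9 = 9q + 1 ⇒ q = 8/15.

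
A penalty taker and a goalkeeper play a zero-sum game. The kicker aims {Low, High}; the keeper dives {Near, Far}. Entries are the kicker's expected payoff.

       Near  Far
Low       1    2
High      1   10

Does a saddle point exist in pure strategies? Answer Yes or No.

Row minima: Low → 1, High → 1; maximin = 1.
Column maxima: Near → 1, Far → 10; minimax = 1.
maximin = minimax = 1, so a saddle point exists.

Yes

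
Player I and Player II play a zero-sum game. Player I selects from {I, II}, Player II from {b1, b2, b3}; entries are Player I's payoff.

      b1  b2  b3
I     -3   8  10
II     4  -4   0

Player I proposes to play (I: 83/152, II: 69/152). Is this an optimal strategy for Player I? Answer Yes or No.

Against b1 this mix gives (83/152)·(-3) + (69/152)·4 = 27/152.
Against b2 this mix gives (83/152)·8 + (69/152)·(-4) = 97/38.
Against b3 this mix gives (83/152)·10 + (69/152)·0 = 415/76.
Player II will play b1, holding Player I to 27/152. Shifting weight toward the row that does better against b1 would raise this floor (the equalizing mix achieves 20/19 against both b1 and b2), so the proposed strategy is not optimal.

No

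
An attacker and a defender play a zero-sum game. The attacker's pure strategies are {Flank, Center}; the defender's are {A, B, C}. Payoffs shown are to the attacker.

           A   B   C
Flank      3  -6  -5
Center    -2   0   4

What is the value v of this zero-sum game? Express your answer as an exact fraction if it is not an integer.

Row minima: Flank → -6, Center → -2; maximin = -2.
Column maxima: A → 3, B → 0, C → 4; minimax = 0.
-2 ≠ 0, so there is no saddle point; optimal play is mixed.
C is strictly dominated by B (it gives the attacker strictly more in every row), so the defender never plays it.
On the remaining 2×2 (Flank, Center vs A, B):
Let the attacker play Flank with probability p. Expected payoff against A: 3p + (-2)(1−p) = 5p − 2; against B: (-6)p + 0(1−p) = −6p.
Setting these equal: 5p − 2 = −6p ⇒ 11p = 2 ⇒ p = 2/11, and the value is (5)·(2/11) − 2 = -12/11.
For the defender: with q = P(A), equating Flank's and Center's payoffs gives 9q − 6 = −2q ⇒ q = 6/11.

-12/11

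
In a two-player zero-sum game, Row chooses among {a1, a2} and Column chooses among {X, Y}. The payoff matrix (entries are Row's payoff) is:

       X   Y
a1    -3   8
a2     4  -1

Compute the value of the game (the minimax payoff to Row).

29/16

Row minima: a1 → -3, a2 → -1; maximin = -1.
Column maxima: X → 4, Y → 8; minimax = 4.
-1 ≠ 4, so there is no saddle point; optimal play is mixed.
Let Row play a1 with probability p. Expected payoff against X: (-3)p + 4(1−p) = −7p + 4; against Y: 8p + (-1)(1−p) = 9p − 1.
Setting these equal: −7p + 4 = 9p − 1 ⇒ −16p = -5 ⇒ p = 5/16, and the value is (-7)·(5/16) + 4 = 29/16.
For Column: with q = P(X), equating a1's and a2's payoffs gives −11q + 8 = 5q − 1 ⇒ q = 9/16.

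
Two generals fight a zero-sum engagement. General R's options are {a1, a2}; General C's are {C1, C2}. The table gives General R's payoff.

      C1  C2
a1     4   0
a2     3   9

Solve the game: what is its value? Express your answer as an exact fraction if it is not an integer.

18/5

Row minima: a1 → 0, a2 → 3; maximin = 3.
Column maxima: C1 → 4, C2 → 9; minimax = 4.
3 ≠ 4, so there is no saddle point; optimal play is mixed.
Let General R play a1 with probability p. Expected payoff against C1: 4p + 3(1−p) = p + 3; against C2: 0p + 9(1−p) = −9p + 9.
Setting these equal: p + 3 = −9p + 9 ⇒ 10p = 6 ⇒ p = 3/5, and the value is (1)·(3/5) + 3 = 18/5.
For General C: with q = P(C1), equating a1's and a2's payoffs gives 4q = −6q + 9 ⇒ q = 9/10.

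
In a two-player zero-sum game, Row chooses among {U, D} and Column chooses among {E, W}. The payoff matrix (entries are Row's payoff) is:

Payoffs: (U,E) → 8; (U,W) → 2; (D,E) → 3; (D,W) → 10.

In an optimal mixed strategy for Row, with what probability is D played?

6/13

Row minima: U → 2, D → 3; maximin = 3.
Column maxima: E → 8, W → 10; minimax = 8.
3 ≠ 8, so there is no saddle point; optimal play is mixed.
Let Row play U with probability p. Expected payoff against E: 8p + 3(1−p) = 5p + 3; against W: 2p + 10(1−p) = −8p + 10.
Setting these equal: 5p + 3 = −8p + 10 ⇒ 13p = 7 ⇒ p = 7/13, and the value is (5)·(7/13) + 3 = 74/13.
For Column: with q = P(E), equating U's and D's payoffs gives 6q + 2 = −7q + 10 ⇒ q = 8/13.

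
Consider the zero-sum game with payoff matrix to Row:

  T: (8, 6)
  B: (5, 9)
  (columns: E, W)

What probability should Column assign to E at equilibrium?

Row minima: T → 6, B → 5; maximin = 6.
Column maxima: E → 8, W → 9; minimax = 8.
6 ≠ 8, so there is no saddle point; optimal play is mixed.
Let Row play T with probability p. Expected payoff against E: 8p + 5(1−p) = 3p + 5; against W: 6p + 9(1−p) = −3p + 9.
Setting these equal: 3p + 5 = −3p + 9 ⇒ 6p = 4 ⇒ p = 2/3, and the value is (3)·(2/3) + 5 = 7.
For Column: with q = P(E), equating T's and B's payoffs gives 2q + 6 = −4q + 9 ⇒ q = 1/2.

1/2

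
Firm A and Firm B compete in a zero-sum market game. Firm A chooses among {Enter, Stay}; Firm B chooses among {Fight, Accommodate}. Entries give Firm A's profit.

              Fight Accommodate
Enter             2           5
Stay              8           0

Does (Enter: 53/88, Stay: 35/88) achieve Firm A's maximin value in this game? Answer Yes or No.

Against Fight this mix gives (53/88)·2 + (35/88)·8 = 193/44.
Against Accommodate this mix gives (53/88)·5 + (35/88)·0 = 265/88.
Firm B will play Accommodate, holding Firm A to 265/88. Shifting weight toward the row that does better against Accommodate would raise this floor (the equalizing mix achieves 40/11 against both Accommodate and Fight), so the proposed strategy is not optimal.

No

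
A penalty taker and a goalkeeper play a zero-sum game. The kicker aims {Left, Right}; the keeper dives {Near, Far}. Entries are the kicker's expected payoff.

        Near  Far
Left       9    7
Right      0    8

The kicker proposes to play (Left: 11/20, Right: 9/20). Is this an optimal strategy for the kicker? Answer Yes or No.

Against Near this mix gives (11/20)·9 + (9/20)·0 = 99/20.
Against Far this mix gives (11/20)·7 + (9/20)·8 = 149/20.
The keeper will play Near, holding the kicker to 99/20. Shifting weight toward the row that does better against Near would raise this floor (the equalizing mix achieves 36/5 against both Near and Far), so the proposed strategy is not optimal.

No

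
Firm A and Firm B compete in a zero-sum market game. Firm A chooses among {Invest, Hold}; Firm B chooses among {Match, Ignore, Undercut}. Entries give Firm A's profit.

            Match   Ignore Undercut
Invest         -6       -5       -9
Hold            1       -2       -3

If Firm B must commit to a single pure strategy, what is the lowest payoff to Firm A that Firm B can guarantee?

Column maxima: Match → 1, Ignore → -2, Undercut → -3.
The smallest of these is -3.

-3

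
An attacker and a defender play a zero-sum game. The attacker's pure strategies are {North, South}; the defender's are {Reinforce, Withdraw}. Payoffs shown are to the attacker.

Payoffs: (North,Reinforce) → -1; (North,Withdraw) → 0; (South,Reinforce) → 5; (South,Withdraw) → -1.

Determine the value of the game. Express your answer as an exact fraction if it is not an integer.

-1/7

Row minima: North → -1, South → -1; maximin = -1.
Column maxima: Reinforce → 5, Withdraw → 0; minimax = 0.
-1 ≠ 0, so there is no saddle point; optimal play is mixed.
Let the attacker play North with probability p. Expected payoff against Reinforce: (-1)p + 5(1−p) = −6p + 5; against Withdraw: 0p + (-1)(1−p) = p − 1.
Setting these equal: −6p + 5 = p − 1 ⇒ −7p = -6 ⇒ p = 6/7, and the value is (-6)·(6/7) + 5 = -1/7.
For the defender: with q = P(Reinforce), equating North's and South's payoffs gives −q = 6q − 1 ⇒ q = 1/7.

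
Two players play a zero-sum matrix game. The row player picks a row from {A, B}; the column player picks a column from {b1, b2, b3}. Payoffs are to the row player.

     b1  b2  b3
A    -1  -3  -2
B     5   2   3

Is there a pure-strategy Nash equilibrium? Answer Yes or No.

Row minima: A → -3, B → 2; maximin = 2.
Column maxima: b1 → 5, b2 → 2, b3 → 3; minimax = 2.
maximin = minimax = 2, so a saddle point exists.

Yes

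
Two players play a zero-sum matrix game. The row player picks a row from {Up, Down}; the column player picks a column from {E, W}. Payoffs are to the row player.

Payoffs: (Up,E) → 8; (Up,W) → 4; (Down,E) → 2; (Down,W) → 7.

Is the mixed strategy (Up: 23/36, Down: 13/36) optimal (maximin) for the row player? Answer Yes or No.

Against E this mix gives (23/36)·8 + (13/36)·2 = 35/6.
Against W this mix gives (23/36)·4 + (13/36)·7 = 61/12.
The column player will play W, holding the row player to 61/12. Shifting weight toward the row that does better against W would raise this floor (the equalizing mix achieves 16/3 against both W and E), so the proposed strategy is not optimal.

No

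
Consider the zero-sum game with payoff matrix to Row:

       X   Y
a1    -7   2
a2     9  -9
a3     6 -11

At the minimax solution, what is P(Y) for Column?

Row minima: a1 → -7, a2 → -9, a3 → -11; maximin = -7.
Column maxima: X → 9, Y → 2; minimax = 2.
-7 ≠ 2, so there is no saddle point; optimal play is mixed.
a3 is strictly dominated by a2, so Row never plays it.
On the remaining 2×2 (a1, a2 vs X, Y):
Let Row play a1 with probability p. Expected payoff against X: (-7)p + 9(1−p) = −16p + 9; against Y: 2p + (-9)(1−p) = 11p − 9.
Setting these equal: −16p + 9 = 11p − 9 ⇒ −27p = -18 ⇒ p = 2/3, and the value is (-16)·(2/3) + 9 = -5/3.
For Column: with q = P(X), equating a1's and a2's payoffs gives −9q + 2 = 18q − 9 ⇒ q = 11/27.

16/27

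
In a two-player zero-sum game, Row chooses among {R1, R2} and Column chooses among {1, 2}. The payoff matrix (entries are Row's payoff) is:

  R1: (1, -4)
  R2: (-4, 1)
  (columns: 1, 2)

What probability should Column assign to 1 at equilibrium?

1/2

Row minima: R1 → -4, R2 → -4; maximin = -4.
Column maxima: 1 → 1, 2 → 1; minimax = 1.
-4 ≠ 1, so there is no saddle point; optimal play is mixed.
Let Row play R1 with probability p. Expected payoff against 1: 1p + (-4)(1−p) = 5p − 4; against 2: (-4)p + 1(1−p) = −5p + 1.
Setting these equal: 5p − 4 = −5p + 1 ⇒ 10p = 5 ⇒ p = 1/2, and the value is (5)·(1/2) − 4 = -3/2.
For Column: with q = P(1), equating R1's and R2's payoffs gives 5q − 4 = −5q + 1 ⇒ q = 1/2.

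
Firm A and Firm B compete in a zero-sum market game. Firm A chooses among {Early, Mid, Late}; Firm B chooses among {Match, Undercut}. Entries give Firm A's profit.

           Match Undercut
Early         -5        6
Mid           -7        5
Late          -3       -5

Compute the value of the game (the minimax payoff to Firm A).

Row minima: Early → -5, Mid → -7, Late → -5; maximin = -5.
Column maxima: Match → -3, Undercut → 6; minimax = -3.
-5 ≠ -3, so there is no saddle point; optimal play is mixed.
Mid is strictly dominated by Early, so Firm A never plays it.
On the remaining 2×2 (Early, Late vs Match, Undercut):
Let Firm A play Early with probability p. Expected payoff against Match: (-5)p + (-3)(1−p) = −2p − 3; against Undercut: 6p + (-5)(1−p) = 11p − 5.
Setting these equal: −2p − 3 = 11p − 5 ⇒ −13p = -2 ⇒ p = 2/13, and the value is (-2)·(2/13) − 3 = -43/13.
For Firm B: with q = P(Match), equating Early's and Late's payoffs gives −11q + 6 = 2q − 5 ⇒ q = 11/13.

-43/13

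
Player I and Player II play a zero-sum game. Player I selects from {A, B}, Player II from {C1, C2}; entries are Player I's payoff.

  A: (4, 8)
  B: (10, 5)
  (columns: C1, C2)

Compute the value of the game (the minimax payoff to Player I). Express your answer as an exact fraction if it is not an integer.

Row minima: A → 4, B → 5; maximin = 5.
Column maxima: C1 → 10, C2 → 8; minimax = 8.
5 ≠ 8, so there is no saddle point; optimal play is mixed.
Let Player I play A with probability p. Expected payoff against C1: 4p + 10(1−p) = −6p + 10; against C2: 8p + 5(1−p) = 3p + 5.
Setting these equal: −6p + 10 = 3p + 5 ⇒ −9p = -5 ⇒ p = 5/9, and the value is (-6)·(5/9) + 10 = 20/3.
For Player II: with q = P(C1), equating A's and B's payoffs gives −4q + 8 = 5q + 5 ⇒ q = 1/3.

20/3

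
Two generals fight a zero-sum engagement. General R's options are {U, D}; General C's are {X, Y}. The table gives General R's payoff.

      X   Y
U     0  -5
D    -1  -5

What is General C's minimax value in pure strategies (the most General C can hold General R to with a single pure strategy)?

-5

Column maxima: X → 0, Y → -5.
The smallest of these is -5.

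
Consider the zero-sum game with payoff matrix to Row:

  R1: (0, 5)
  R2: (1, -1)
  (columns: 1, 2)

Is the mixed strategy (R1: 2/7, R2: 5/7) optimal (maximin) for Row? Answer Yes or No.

Against 1 this mix gives (2/7)·0 + (5/7)·1 = 5/7.
Against 2 this mix gives (2/7)·5 + (5/7)·(-1) = 5/7.
All of Column's active replies (1, 2) yield 5/7, and no column does worse for Row. The mix makes Column indifferent and guarantees 5/7, so it is optimal.

Yes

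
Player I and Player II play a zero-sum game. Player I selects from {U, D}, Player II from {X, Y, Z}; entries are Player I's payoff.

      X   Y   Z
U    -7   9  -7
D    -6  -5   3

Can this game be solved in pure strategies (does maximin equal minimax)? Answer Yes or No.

Row minima: U → -7, D → -6; maximin = -6.
Column maxima: X → -6, Y → 9, Z → 3; minimax = -6.
maximin = minimax = -6, so a saddle point exists.

Yes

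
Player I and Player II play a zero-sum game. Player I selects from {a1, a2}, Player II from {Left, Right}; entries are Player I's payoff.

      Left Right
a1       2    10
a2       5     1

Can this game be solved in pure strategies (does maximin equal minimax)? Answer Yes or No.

No

Row minima: a1 → 2, a2 → 1; maximin = 2.
Column maxima: Left → 5, Right → 10; minimax = 5.
2 ≠ 5, so no pure-strategy equilibrium exists.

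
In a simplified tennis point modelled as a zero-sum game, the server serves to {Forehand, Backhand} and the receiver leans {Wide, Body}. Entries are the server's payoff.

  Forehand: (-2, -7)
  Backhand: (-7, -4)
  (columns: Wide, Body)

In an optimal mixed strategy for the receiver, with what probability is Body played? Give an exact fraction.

5/8

Row minima: Forehand → -7, Backhand → -7; maximin = -7.
Column maxima: Wide → -2, Body → -4; minimax = -4.
-7 ≠ -4, so there is no saddle point; optimal play is mixed.
Let the server play Forehand with probability p. Expected payoff against Wide: (-2)p + (-7)(1−p) = 5p − 7; against Body: (-7)p + (-4)(1−p) = −3p − 4.
Setting these equal: 5p − 7 = −3p − 4 ⇒ 8p = 3 ⇒ p = 3/8, and the value is (5)·(3/8) − 7 = -41/8.
For the receiver: with q = P(Wide), equating Forehand's and Backhand's payoffs gives 5q − 7 = −3q − 4 ⇒ q = 3/8.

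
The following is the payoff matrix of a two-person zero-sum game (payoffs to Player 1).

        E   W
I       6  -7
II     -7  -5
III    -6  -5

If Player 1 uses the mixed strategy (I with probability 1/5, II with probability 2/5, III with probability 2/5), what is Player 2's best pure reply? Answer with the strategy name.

W

If Player 2 plays E, Player 1's expected payoff is (1/5)·6 + (2/5)·(-7) + (2/5)·(-6) = -4.
If Player 2 plays W, Player 1's expected payoff is (1/5)·(-7) + (2/5)·(-5) + (2/5)·(-5) = -27/5.
Player 2 minimizes Player 1's payoff; the smallest is -27/5, so the best response is W.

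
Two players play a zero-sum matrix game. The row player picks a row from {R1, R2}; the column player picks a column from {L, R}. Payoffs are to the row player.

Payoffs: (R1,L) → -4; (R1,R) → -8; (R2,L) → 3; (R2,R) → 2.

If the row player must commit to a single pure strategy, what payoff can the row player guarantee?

2

Row minima: R1 → -8, R2 → 2.
The best of these is 2.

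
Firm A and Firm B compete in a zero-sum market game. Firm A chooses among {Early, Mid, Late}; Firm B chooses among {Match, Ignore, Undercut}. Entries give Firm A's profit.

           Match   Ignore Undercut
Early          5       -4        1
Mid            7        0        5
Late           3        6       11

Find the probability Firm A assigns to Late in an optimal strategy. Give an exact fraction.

Row minima: Early → -4, Mid → 0, Late → 3; maximin = 3.
Column maxima: Match → 7, Ignore → 6, Undercut → 11; minimax = 6.
3 ≠ 6, so there is no saddle point; optimal play is mixed.
Early is strictly dominated by Mid, so Firm A never plays it.
Undercut is strictly dominated by Ignore (it gives Firm A strictly more in every row), so Firm B never plays it.
On the remaining 2×2 (Mid, Late vs Match, Ignore):
Let Firm A play Mid with probability p. Expected payoff against Match: 7p + 3(1−p) = 4p + 3; against Ignore: 0p + 6(1−p) = −6p + 6.
Setting these equal: 4p + 3 = −6p + 6 ⇒ 10p = 3 ⇒ p = 3/10, and the value is (4)·(3/10) + 3 = 21/5.
For Firm B: with q = P(Match), equating Mid's and Late's payoffs gives 7q = −3q + 6 ⇒ q = 3/5.

7/10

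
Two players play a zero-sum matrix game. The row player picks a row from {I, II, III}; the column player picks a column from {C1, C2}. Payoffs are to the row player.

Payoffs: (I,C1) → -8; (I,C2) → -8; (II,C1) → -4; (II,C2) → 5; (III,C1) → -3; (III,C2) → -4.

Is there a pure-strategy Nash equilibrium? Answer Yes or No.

Row minima: I → -8, II → -4, III → -4; maximin = -4.
Column maxima: C1 → -3, C2 → 5; minimax = -3.
-4 ≠ -3, so no pure-strategy equilibrium exists.

No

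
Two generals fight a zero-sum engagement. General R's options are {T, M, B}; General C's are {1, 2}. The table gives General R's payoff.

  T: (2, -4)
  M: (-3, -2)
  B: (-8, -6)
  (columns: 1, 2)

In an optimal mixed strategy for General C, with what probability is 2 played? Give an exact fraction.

Row minima: T → -4, M → -3, B → -8; maximin = -3.
Column maxima: 1 → 2, 2 → -2; minimax = -2.
-3 ≠ -2, so there is no saddle point; optimal play is mixed.
B is strictly dominated by T, so General R never plays it.
On the remaining 2×2 (T, M vs 1, 2):
Let General R play T with probability p. Expected payoff against 1: 2p + (-3)(1−p) = 5p − 3; against 2: (-4)p + (-2)(1−p) = −2p − 2.
Setting these equal: 5p − 3 = −2p − 2 ⇒ 7p = 1 ⇒ p = 1/7, and the value is (5)·(1/7) − 3 = -16/7.
For General C: with q = P(1), equating T's and M's payoffs gives 6q − 4 = −q − 2 ⇒ q = 2/7.

5/7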